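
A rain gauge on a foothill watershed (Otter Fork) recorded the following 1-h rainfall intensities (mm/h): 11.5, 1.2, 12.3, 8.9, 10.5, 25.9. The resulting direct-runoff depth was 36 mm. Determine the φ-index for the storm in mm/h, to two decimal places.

Only the 5 blocks with intensity above φ contribute runoff: 11.5, 12.3, 8.9, 10.5, 25.9 mm/h.
Σ(I−φ)·Δt = d  ⇒  (11.5+12.3+8.9+10.5+25.9 − 5φ)·1 = 36
φ = (69.10 − 36/1) / 5 = 6.62 mm/h.

φ ≈ 6.62 mm/h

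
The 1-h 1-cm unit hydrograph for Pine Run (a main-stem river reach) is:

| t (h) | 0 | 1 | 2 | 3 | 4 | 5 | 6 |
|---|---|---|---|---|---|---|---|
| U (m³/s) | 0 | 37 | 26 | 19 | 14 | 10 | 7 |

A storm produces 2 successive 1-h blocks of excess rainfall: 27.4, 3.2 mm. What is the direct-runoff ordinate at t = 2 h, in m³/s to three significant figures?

By discrete convolution, Q_j = Σ (P_i / 10 mm) · U_{j−i}.
At t = 2 h (j=2): Q = (27.4/10)·26 + (3.2/10)·37 = 83.1 m³/s.

Q ≈ 83.1 m³/s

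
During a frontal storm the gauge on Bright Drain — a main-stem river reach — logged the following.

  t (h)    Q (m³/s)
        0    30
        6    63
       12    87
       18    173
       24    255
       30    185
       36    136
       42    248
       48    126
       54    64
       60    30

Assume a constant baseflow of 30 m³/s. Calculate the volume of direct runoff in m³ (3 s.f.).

Direct-runoff ordinates (Q − Q_b): 0.0, 33.0, 57.0, 143.0, 225.0, 155.0, 106.0, 218.0, 96.0, 34.0, 0.0 m³/s.
ΣQ_DR = 1067 m³/s.
With Δt = 6 h = 21600 s, V = ΣQ_DR · Δt = 1067 × 21600 = 2.30 × 10^7 m³.

V ≈ 2.30 × 10^7 m³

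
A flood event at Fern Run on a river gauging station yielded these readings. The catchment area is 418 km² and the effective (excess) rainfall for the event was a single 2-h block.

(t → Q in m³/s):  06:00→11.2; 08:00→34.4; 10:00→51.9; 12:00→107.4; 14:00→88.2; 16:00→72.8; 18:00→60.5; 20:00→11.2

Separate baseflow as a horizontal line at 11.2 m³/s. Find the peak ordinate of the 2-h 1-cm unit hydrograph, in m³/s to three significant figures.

Direct runoff: 0.0, 23.2, 40.7, 96.2, 77.0, 61.6, 49.3, 0.0 m³/s; ΣQ_DR = 348.0 m³/s, peak = 96.2 m³/s.
Runoff depth d = ΣQ_DR·Δt / A = 348.0 × 7200 / (418 km²) = 5.994 mm.
The 1-cm UH is the DRH scaled by (10 mm)/d, so U_p = 96.2 × 10/5.994 = 160 m³/s.

U_p ≈ 160 m³/s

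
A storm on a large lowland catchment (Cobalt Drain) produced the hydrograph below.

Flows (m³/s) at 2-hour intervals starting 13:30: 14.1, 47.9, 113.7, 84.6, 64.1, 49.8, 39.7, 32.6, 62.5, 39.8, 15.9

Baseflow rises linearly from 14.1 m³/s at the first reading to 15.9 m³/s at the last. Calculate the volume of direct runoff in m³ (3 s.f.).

Direct-runoff ordinates (Q − Q_b): 0.00, 33.62, 99.24, 69.96, 49.28, 34.80, 24.52, 17.24, 46.96, 24.08, 0.00 m³/s.
ΣQ_DR = 399.7 m³/s.
With Δt = 2 h = 7200 s, V = ΣQ_DR · Δt = 399.7 × 7200 = 2.88 × 10^6 m³.

V ≈ 2.88 × 10^6 m³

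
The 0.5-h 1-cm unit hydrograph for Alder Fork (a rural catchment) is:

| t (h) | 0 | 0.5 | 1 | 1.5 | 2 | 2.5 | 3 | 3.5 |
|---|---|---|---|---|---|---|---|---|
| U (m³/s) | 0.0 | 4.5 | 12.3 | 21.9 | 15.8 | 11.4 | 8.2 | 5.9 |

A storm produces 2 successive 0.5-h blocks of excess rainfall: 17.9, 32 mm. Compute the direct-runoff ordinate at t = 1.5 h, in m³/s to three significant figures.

By discrete convolution, Q_j = Σ (P_i / 10 mm) · U_{j−i}.
At t = 1.5 h (j=3): Q = (17.9/10)·21.9 + (32/10)·12.3 = 78.6 m³/s.

Q ≈ 78.6 m³/s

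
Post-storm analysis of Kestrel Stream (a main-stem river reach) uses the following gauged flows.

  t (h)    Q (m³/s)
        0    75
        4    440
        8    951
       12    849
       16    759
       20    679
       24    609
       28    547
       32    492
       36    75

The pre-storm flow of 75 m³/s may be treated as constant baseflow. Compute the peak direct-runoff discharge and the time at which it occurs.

Subtracting baseflow gives direct-runoff ordinates: 0.0, 365.0, 876.0, 774.0, 684.0, 604.0, 534.0, 472.0, 417.0, 0.0 m³/s.
The maximum is 876.0 m³/s, occurring at the reading for t = 8 h.

Q_p = 876.0 m³/s at t = 8 h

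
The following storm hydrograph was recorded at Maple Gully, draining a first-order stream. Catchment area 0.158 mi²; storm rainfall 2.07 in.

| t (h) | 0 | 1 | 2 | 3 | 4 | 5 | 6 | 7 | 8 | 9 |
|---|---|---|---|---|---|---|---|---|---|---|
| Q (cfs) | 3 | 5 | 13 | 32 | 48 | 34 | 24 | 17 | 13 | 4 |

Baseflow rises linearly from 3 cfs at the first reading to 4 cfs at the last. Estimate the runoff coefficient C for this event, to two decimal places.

ΣQ_DR = 158.0 cfs; V = ΣQ_DR·Δt = 5.688 × 10^5 ft³.
Runoff depth d = V / A = 1.550 in.
C = d / P = 1.550 / 2.07 = 0.75.

C ≈ 0.75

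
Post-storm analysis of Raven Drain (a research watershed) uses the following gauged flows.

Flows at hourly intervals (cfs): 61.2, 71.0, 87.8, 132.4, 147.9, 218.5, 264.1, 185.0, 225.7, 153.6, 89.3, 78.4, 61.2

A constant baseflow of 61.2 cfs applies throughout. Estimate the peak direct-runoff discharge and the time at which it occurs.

Q_p = 202.9 cfs at t = 6 h

Subtracting baseflow gives direct-runoff ordinates: 0.0, 9.8, 26.6, 71.2, 86.7, 157.3, 202.9, 123.8, 164.5, 92.4, 28.1, 17.2, 0.0 cfs.
The maximum is 202.9 cfs, occurring at the reading for t = 6 h.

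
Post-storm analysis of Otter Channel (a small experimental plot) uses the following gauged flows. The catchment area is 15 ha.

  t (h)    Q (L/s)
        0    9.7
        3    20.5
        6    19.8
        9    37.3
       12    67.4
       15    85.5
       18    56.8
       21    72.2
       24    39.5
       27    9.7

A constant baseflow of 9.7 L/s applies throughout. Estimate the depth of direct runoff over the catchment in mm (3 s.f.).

Direct runoff: 0.0, 10.8, 10.1, 27.6, 57.7, 75.8, 47.1, 62.5, 29.8, 0.0 L/s; ΣQ_DR = 321.4 L/s.
V = ΣQ_DR · Δt = 321.4 × 10800 s = 3.471 × 10^6 L.
Over A = 15 ha, depth = V / A = 23.1 mm.

d ≈ 23.1 mm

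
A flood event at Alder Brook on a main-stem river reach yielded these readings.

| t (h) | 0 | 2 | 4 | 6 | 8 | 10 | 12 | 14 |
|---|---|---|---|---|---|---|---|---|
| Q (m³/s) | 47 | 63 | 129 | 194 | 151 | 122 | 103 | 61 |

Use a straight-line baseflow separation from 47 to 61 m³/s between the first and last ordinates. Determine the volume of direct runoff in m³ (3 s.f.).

Direct-runoff ordinates (Q − Q_b): 0.00, 14.00, 78.00, 141.00, 96.00, 65.00, 44.00, 0.00 m³/s.
ΣQ_DR = 438.0 m³/s.
With Δt = 2 h = 7200 s, V = ΣQ_DR · Δt = 438.0 × 7200 = 3.15 × 10^6 m³.

V ≈ 3.15 × 10^6 m³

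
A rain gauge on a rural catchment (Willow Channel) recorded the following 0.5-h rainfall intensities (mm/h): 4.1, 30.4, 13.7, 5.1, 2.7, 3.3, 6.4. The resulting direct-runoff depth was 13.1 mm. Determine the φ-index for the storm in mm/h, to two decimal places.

φ ≈ 8.95 mm/h

Only the 2 blocks with intensity above φ contribute runoff: 30.4, 13.7 mm/h.
Σ(I−φ)·Δt = d  ⇒  (30.4+13.7 − 2φ)·0.5 = 13.1
φ = (44.10 − 13.1/0.5) / 2 = 8.95 mm/h.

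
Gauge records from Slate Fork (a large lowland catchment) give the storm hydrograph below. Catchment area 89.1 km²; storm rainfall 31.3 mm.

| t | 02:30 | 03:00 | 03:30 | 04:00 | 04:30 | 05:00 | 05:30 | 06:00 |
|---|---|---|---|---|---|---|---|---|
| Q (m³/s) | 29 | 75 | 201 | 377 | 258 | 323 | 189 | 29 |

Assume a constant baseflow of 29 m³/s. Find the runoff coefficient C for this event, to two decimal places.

ΣQ_DR = 1249 m³/s; V = ΣQ_DR·Δt = 2.248 × 10^6 m³.
Runoff depth d = V / A = 25.23 mm.
C = d / P = 25.23 / 31.3 = 0.81.

C ≈ 0.81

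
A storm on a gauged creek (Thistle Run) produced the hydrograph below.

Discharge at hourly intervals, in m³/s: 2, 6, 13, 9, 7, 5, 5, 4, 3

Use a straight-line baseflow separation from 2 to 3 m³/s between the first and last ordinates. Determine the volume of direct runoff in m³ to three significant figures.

V ≈ 1.13 × 10^5 m³

Direct-runoff ordinates (Q − Q_b): 0.00, 3.88, 10.75, 6.62, 4.50, 2.38, 2.25, 1.12, 0.00 m³/s.
ΣQ_DR = 31.50 m³/s.
With Δt = 1 h = 3600 s, V = ΣQ_DR · Δt = 31.50 × 3600 = 1.13 × 10^5 m³.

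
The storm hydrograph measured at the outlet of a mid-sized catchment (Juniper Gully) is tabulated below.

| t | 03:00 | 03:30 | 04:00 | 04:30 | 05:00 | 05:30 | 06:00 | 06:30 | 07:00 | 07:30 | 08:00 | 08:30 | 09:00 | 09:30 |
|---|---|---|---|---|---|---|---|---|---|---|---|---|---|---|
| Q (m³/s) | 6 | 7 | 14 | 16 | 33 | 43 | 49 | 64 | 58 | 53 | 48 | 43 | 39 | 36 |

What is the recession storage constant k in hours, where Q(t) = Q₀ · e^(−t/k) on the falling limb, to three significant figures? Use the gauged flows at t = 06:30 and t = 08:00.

k ≈ 5.21 h

On the falling limb, Q drops from 64 to 48 m³/s between t = 06:30 and t = 08:00 (Δt = 1.5 h).
k = −Δt / ln(Q₂/Q₁) = −1.5 / ln(48/64) = 5.21 h.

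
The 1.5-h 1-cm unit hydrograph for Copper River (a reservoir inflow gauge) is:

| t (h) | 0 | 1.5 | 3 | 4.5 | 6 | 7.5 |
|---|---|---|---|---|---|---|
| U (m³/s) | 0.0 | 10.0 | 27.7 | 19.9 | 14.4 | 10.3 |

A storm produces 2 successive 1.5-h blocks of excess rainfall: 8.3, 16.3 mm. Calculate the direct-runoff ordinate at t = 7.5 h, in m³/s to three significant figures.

By discrete convolution, Q_j = Σ (P_i / 10 mm) · U_{j−i}.
At t = 7.5 h (j=5): Q = (8.3/10)·10.3 + (16.3/10)·14.4 = 32.0 m³/s.

Q ≈ 32.0 m³/s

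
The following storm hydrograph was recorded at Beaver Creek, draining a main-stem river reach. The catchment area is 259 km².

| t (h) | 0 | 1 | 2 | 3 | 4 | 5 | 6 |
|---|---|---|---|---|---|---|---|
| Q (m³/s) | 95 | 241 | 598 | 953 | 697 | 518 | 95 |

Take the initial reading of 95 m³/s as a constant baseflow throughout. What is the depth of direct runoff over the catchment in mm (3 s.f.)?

Direct runoff: 0.0, 146.0, 503.0, 858.0, 602.0, 423.0, 0.0 m³/s; ΣQ_DR = 2532 m³/s.
V = ΣQ_DR · Δt = 2532 × 3600 s = 9.115 × 10^6 m³.
Over A = 259 km², depth = V / A = 35.2 mm.

d ≈ 35.2 mm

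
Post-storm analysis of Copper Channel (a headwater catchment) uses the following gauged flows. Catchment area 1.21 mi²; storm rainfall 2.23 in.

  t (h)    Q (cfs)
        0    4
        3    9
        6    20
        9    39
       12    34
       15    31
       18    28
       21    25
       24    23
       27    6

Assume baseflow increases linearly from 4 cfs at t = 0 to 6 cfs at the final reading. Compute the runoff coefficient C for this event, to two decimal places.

C ≈ 0.29

ΣQ_DR = 169.0 cfs; V = ΣQ_DR·Δt = 1.825 × 10^6 ft³.
Runoff depth d = V / A = 0.6493 in.
C = d / P = 0.6493 / 2.23 = 0.29.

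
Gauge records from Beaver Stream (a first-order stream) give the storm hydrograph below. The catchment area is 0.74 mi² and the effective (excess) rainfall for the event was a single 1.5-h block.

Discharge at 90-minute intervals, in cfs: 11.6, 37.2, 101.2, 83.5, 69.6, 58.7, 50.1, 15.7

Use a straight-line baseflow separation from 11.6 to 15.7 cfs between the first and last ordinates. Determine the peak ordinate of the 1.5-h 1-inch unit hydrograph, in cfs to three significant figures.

U_p ≈ 88.4 cfs

Direct runoff: 0.00, 25.01, 88.43, 70.14, 55.66, 44.17, 34.99, 0.00 cfs; ΣQ_DR = 318.4 cfs, peak = 88.43 cfs.
Runoff depth d = ΣQ_DR·Δt / A = 318.4 × 5400 / (0.74 mi²) = 1.000 in.
The 1-inch UH is the DRH scaled by (1 in)/d, so U_p = 88.43 × 1/1.000 = 88.4 cfs.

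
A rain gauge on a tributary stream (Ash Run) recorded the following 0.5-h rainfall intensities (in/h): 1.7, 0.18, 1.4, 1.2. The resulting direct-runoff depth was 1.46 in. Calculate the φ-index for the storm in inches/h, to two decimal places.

Only the 3 blocks with intensity above φ contribute runoff: 1.7, 1.4, 1.2 in/h.
Σ(I−φ)·Δt = d  ⇒  (1.7+1.4+1.2 − 3φ)·0.5 = 1.46
φ = (4.300 − 1.46/0.5) / 3 = 0.46 in/h.

φ ≈ 0.46 in/h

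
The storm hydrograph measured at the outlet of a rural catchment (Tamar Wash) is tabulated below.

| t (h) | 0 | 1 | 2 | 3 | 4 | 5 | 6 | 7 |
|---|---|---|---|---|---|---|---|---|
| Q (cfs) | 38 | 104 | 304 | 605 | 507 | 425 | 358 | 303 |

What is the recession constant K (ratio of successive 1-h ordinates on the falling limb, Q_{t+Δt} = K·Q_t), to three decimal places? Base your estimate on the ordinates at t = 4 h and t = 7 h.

Using the recession-limb readings at t = 4 h and t = 7 h: Q falls from 507 to 303 cfs over 3 intervals.
K = (Q₂/Q₁)^(1/3) = (303/507)^(1/3) = 0.842.

K ≈ 0.842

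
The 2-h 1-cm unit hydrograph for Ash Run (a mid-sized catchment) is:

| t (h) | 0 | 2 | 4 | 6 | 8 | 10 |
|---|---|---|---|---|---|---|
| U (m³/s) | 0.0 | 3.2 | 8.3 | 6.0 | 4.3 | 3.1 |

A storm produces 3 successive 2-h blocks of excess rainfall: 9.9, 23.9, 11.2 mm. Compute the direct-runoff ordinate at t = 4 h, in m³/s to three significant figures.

By discrete convolution, Q_j = Σ (P_i / 10 mm) · U_{j−i}.
At t = 4 h (j=2): Q = (9.9/10)·8.3 + (23.9/10)·3.2 + (11.2/10)·0.0 = 15.9 m³/s.

Q ≈ 15.9 m³/s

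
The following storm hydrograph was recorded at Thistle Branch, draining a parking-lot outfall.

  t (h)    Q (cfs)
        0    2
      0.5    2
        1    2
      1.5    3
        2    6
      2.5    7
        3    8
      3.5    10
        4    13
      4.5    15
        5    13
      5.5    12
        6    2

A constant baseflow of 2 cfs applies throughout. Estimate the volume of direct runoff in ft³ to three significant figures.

Direct-runoff ordinates (Q − Q_b): 0.0, 0.0, 0.0, 1.0, 4.0, 5.0, 6.0, 8.0, 11.0, 13.0, 11.0, 10.0, 0.0 cfs.
ΣQ_DR = 69.00 cfs.
With Δt = 0.5 h = 1800 s, V = ΣQ_DR · Δt = 69.00 × 1800 = 1.24 × 10^5 ft³.

V ≈ 1.24 × 10^5 ft³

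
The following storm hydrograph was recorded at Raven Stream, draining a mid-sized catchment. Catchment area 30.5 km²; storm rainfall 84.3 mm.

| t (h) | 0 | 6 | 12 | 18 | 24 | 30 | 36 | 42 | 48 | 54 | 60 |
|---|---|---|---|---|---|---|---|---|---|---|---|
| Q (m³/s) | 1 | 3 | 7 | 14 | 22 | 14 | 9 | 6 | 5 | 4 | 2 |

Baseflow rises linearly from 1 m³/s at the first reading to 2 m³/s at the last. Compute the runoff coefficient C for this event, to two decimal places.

ΣQ_DR = 70.50 m³/s; V = ΣQ_DR·Δt = 1.523 × 10^6 m³.
Runoff depth d = V / A = 49.93 mm.
C = d / P = 49.93 / 84.3 = 0.59.

C ≈ 0.59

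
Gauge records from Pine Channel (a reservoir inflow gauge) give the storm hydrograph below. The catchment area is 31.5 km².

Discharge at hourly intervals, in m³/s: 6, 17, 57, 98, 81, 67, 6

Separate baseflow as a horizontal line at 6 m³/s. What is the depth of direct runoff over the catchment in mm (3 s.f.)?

d ≈ 33.1 mm

Direct runoff: 0.0, 11.0, 51.0, 92.0, 75.0, 61.0, 0.0 m³/s; ΣQ_DR = 290.0 m³/s.
V = ΣQ_DR · Δt = 290.0 × 3600 s = 1.044 × 10^6 m³.
Over A = 31.5 km², depth = V / A = 33.1 mm.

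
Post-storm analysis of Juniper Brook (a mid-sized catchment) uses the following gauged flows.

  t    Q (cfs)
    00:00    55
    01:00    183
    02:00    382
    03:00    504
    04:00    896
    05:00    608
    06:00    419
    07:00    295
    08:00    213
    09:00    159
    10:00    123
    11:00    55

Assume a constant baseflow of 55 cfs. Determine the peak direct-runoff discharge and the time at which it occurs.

Subtracting baseflow gives direct-runoff ordinates: 0.0, 128.0, 327.0, 449.0, 841.0, 553.0, 364.0, 240.0, 158.0, 104.0, 68.0, 0.0 cfs.
The maximum is 841.0 cfs, occurring at the reading for t = 04:00.

Q_p = 841.0 cfs at t = 04:00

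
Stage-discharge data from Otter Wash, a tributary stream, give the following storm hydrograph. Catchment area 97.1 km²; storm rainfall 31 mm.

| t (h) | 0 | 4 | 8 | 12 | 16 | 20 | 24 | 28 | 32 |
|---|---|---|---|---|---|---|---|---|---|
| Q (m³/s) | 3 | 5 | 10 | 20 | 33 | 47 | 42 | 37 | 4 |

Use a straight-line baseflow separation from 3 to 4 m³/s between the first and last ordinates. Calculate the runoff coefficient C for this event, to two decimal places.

ΣQ_DR = 169.5 m³/s; V = ΣQ_DR·Δt = 2.441 × 10^6 m³.
Runoff depth d = V / A = 25.14 mm.
C = d / P = 25.14 / 31 = 0.81.

C ≈ 0.81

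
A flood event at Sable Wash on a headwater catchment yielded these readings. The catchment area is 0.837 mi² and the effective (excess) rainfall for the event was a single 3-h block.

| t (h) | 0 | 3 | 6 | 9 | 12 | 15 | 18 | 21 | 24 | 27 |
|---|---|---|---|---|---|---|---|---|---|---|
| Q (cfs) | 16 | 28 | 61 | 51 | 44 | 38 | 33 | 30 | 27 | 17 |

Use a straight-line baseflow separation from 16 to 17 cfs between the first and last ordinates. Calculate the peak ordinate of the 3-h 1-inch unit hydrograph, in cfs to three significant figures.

Direct runoff: 0.00, 11.89, 44.78, 34.67, 27.56, 21.44, 16.33, 13.22, 10.11, 0.00 cfs; ΣQ_DR = 180.0 cfs, peak = 44.78 cfs.
Runoff depth d = ΣQ_DR·Δt / A = 180.0 × 10800 / (0.837 mi²) = 0.9997 in.
The 1-inch UH is the DRH scaled by (1 in)/d, so U_p = 44.78 × 1/0.9997 = 44.8 cfs.

U_p ≈ 44.8 cfs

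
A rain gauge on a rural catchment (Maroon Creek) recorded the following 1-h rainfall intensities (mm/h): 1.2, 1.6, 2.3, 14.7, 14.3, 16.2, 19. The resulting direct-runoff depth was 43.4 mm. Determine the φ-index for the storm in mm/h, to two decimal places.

φ ≈ 5.20 mm/h

Only the 4 blocks with intensity above φ contribute runoff: 14.7, 14.3, 16.2, 19 mm/h.
Σ(I−φ)·Δt = d  ⇒  (14.7+14.3+16.2+19 − 4φ)·1 = 43.4
φ = (64.20 − 43.4/1) / 4 = 5.20 mm/h.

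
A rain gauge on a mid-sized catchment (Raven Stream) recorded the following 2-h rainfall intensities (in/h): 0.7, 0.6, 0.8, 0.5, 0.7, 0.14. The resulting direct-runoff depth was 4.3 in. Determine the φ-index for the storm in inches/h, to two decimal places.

Only the 5 blocks with intensity above φ contribute runoff: 0.7, 0.6, 0.8, 0.5, 0.7 in/h.
Σ(I−φ)·Δt = d  ⇒  (0.7+0.6+0.8+0.5+0.7 − 5φ)·2 = 4.3
φ = (3.300 − 4.3/2) / 5 = 0.23 in/h.

φ ≈ 0.23 in/h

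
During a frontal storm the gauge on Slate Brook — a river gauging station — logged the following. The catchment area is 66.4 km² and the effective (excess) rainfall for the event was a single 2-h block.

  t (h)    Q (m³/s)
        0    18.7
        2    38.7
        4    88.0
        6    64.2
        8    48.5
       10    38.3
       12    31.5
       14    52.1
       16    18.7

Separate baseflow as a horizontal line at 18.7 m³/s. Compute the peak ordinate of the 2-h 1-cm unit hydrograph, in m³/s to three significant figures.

Direct runoff: 0.0, 20.0, 69.3, 45.5, 29.8, 19.6, 12.8, 33.4, 0.0 m³/s; ΣQ_DR = 230.4 m³/s, peak = 69.3 m³/s.
Runoff depth d = ΣQ_DR·Δt / A = 230.4 × 7200 / (66.4 km²) = 24.98 mm.
The 1-cm UH is the DRH scaled by (10 mm)/d, so U_p = 69.3 × 10/24.98 = 27.7 m³/s.

U_p ≈ 27.7 m³/s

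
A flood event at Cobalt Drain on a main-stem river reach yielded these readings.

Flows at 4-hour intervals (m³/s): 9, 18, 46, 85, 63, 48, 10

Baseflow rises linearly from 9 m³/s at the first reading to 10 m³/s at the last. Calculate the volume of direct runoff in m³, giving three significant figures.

V ≈ 3.06 × 10^6 m³

Direct-runoff ordinates (Q − Q_b): 0.00, 8.83, 36.67, 75.50, 53.33, 38.17, 0.00 m³/s.
ΣQ_DR = 212.5 m³/s.
With Δt = 4 h = 14400 s, V = ΣQ_DR · Δt = 212.5 × 14400 = 3.06 × 10^6 m³.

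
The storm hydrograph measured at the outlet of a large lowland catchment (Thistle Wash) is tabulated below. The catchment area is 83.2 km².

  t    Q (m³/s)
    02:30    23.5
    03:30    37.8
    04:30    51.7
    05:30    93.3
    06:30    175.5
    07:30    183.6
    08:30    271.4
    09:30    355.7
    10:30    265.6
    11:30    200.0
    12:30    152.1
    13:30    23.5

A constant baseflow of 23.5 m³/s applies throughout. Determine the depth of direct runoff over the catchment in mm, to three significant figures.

Direct runoff: 0.0, 14.3, 28.2, 69.8, 152.0, 160.1, 247.9, 332.2, 242.1, 176.5, 128.6, 0.0 m³/s; ΣQ_DR = 1552 m³/s.
V = ΣQ_DR · Δt = 1552 × 3600 s = 5.586 × 10^6 m³.
Over A = 83.2 km², depth = V / A = 67.1 mm.

d ≈ 67.1 mm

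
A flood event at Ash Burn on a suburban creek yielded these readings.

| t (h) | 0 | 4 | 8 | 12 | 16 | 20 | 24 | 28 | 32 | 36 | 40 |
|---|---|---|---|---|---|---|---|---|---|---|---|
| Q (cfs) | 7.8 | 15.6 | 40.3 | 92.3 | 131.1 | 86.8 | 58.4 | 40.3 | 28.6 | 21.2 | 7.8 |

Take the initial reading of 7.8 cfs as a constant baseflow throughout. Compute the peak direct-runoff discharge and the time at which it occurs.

Q_p = 123.3 cfs at t = 16 h

Subtracting baseflow gives direct-runoff ordinates: 0.0, 7.8, 32.5, 84.5, 123.3, 79.0, 50.6, 32.5, 20.8, 13.4, 0.0 cfs.
The maximum is 123.3 cfs, occurring at the reading for t = 16 h.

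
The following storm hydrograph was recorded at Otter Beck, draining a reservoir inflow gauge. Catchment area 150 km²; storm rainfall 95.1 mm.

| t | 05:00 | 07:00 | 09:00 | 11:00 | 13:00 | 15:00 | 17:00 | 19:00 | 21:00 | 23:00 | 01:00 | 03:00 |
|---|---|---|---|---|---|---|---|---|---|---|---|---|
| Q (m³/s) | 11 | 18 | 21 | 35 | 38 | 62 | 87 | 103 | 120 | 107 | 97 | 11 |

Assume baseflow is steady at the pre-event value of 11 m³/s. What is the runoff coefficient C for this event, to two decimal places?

C ≈ 0.29

ΣQ_DR = 578.0 m³/s; V = ΣQ_DR·Δt = 4.162 × 10^6 m³.
Runoff depth d = V / A = 27.74 mm.
C = d / P = 27.74 / 95.1 = 0.29.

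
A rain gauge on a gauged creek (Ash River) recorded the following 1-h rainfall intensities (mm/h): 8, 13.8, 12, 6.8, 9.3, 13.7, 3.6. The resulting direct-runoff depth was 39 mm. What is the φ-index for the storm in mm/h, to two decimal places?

Only the 6 blocks with intensity above φ contribute runoff: 8, 13.8, 12, 6.8, 9.3, 13.7 mm/h.
Σ(I−φ)·Δt = d  ⇒  (8+13.8+12+6.8+9.3+13.7 − 6φ)·1 = 39
φ = (63.60 − 39/1) / 6 = 4.10 mm/h.

φ ≈ 4.10 mm/h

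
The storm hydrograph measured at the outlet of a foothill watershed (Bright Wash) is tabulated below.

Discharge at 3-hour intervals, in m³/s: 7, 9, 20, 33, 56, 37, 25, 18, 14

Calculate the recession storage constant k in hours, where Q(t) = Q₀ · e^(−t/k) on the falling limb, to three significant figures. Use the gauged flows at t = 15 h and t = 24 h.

On the falling limb, Q drops from 37 to 14 m³/s between t = 15 h and t = 24 h (Δt = 9 h).
k = −Δt / ln(Q₂/Q₁) = −9 / ln(14/37) = 9.26 h.

k ≈ 9.26 h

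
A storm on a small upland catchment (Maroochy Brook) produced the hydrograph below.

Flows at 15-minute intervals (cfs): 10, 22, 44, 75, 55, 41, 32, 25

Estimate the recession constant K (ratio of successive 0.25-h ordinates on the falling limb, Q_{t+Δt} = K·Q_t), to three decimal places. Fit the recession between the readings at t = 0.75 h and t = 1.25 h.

K ≈ 0.739

Using the recession-limb readings at t = 0.75 h and t = 1.25 h: Q falls from 75 to 41 cfs over 2 intervals.
K = (Q₂/Q₁)^(1/2) = (41/75)^(1/2) = 0.739.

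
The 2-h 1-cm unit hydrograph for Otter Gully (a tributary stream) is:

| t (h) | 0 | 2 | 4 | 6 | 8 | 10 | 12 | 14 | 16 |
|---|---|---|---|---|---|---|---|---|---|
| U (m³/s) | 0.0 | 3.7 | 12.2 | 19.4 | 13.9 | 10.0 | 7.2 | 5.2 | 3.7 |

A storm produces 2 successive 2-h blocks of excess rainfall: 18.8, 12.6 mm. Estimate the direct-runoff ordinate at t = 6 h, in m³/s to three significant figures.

By discrete convolution, Q_j = Σ (P_i / 10 mm) · U_{j−i}.
At t = 6 h (j=3): Q = (18.8/10)·19.4 + (12.6/10)·12.2 = 51.8 m³/s.

Q ≈ 51.8 m³/s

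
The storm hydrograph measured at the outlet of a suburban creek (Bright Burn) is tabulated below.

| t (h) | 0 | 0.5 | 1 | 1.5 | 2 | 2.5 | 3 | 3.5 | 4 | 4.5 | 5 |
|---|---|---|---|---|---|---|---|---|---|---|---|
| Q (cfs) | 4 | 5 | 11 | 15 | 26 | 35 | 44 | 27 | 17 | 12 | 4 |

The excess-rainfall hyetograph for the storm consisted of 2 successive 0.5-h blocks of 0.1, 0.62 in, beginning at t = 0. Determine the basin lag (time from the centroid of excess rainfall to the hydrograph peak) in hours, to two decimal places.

Centroid of excess rainfall: t_c = Σ P_i·t̄_i / ΣP_i = 0.6806 h (block centres at 0.25, 0.75 h).
Hydrograph peak occurs at t = 3 h, so basin lag t_L = 3 − 0.6806 = 2.32 h.

t_L ≈ 2.32 h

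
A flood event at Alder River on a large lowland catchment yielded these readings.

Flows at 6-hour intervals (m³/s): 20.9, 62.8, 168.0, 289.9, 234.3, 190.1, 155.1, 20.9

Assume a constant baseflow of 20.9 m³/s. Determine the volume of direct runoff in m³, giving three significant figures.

V ≈ 2.11 × 10^7 m³

Direct-runoff ordinates (Q − Q_b): 0.0, 41.9, 147.1, 269.0, 213.4, 169.2, 134.2, 0.0 m³/s.
ΣQ_DR = 974.8 m³/s.
With Δt = 6 h = 21600 s, V = ΣQ_DR · Δt = 974.8 × 21600 = 2.11 × 10^7 m³.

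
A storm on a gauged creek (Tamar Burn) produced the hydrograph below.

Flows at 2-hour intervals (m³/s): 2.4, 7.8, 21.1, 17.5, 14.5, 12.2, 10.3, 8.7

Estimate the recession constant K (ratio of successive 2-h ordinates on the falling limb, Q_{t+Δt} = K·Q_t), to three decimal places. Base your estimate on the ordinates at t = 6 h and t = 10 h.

K ≈ 0.835

Using the recession-limb readings at t = 6 h and t = 10 h: Q falls from 17.5 to 12.2 m³/s over 2 intervals.
K = (Q₂/Q₁)^(1/2) = (12.2/17.5)^(1/2) = 0.835.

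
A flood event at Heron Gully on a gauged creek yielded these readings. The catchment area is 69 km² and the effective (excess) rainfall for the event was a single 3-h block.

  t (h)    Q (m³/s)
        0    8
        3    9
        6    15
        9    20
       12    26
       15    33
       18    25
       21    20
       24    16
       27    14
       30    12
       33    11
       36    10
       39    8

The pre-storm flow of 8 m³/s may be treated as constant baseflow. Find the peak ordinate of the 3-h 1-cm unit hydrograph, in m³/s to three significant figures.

U_p ≈ 13.9 m³/s

Direct runoff: 0.0, 1.0, 7.0, 12.0, 18.0, 25.0, 17.0, 12.0, 8.0, 6.0, 4.0, 3.0, 2.0, 0.0 m³/s; ΣQ_DR = 115.0 m³/s, peak = 25.0 m³/s.
Runoff depth d = ΣQ_DR·Δt / A = 115.0 × 10800 / (69 km²) = 18.00 mm.
The 1-cm UH is the DRH scaled by (10 mm)/d, so U_p = 25.0 × 10/18.00 = 13.9 m³/s.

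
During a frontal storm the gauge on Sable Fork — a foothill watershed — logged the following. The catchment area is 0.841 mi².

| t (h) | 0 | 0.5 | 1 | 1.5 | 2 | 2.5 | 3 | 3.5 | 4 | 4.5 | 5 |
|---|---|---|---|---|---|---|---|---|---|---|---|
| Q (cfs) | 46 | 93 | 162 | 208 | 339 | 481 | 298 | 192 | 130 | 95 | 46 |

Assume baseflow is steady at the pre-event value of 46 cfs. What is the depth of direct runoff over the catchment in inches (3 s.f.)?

Direct runoff: 0.0, 47.0, 116.0, 162.0, 293.0, 435.0, 252.0, 146.0, 84.0, 49.0, 0.0 cfs; ΣQ_DR = 1584 cfs.
V = ΣQ_DR · Δt = 1584 × 1800 s = 2.851 × 10^6 ft³.
Over A = 0.841 mi², depth = V / A = 1.46 in.

d ≈ 1.46 in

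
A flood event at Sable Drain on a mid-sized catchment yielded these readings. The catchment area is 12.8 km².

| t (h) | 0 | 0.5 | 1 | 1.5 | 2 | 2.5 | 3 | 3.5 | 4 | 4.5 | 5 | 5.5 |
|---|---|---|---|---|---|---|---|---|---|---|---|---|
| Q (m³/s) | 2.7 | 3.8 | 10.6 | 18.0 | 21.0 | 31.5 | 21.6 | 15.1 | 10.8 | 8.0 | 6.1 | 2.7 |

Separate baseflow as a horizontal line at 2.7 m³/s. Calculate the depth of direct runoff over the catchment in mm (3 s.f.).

Direct runoff: 0.0, 1.1, 7.9, 15.3, 18.3, 28.8, 18.9, 12.4, 8.1, 5.3, 3.4, 0.0 m³/s; ΣQ_DR = 119.5 m³/s.
V = ΣQ_DR · Δt = 119.5 × 1800 s = 2.151 × 10^5 m³.
Over A = 12.8 km², depth = V / A = 16.8 mm.

d ≈ 16.8 mm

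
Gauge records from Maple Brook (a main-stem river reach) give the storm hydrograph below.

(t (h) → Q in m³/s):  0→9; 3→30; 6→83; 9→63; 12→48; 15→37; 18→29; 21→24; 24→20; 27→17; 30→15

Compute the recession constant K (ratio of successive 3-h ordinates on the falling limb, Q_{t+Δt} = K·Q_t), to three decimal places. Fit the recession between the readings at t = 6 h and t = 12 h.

Using the recession-limb readings at t = 6 h and t = 12 h: Q falls from 83 to 48 m³/s over 2 intervals.
K = (Q₂/Q₁)^(1/2) = (48/83)^(1/2) = 0.760.

K ≈ 0.760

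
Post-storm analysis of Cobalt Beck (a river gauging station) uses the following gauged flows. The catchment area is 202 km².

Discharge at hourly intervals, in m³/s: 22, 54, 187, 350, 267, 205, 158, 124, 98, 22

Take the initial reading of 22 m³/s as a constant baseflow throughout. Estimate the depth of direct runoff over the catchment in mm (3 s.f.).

Direct runoff: 0.0, 32.0, 165.0, 328.0, 245.0, 183.0, 136.0, 102.0, 76.0, 0.0 m³/s; ΣQ_DR = 1267 m³/s.
V = ΣQ_DR · Δt = 1267 × 3600 s = 4.561 × 10^6 m³.
Over A = 202 km², depth = V / A = 22.6 mm.

d ≈ 22.6 mm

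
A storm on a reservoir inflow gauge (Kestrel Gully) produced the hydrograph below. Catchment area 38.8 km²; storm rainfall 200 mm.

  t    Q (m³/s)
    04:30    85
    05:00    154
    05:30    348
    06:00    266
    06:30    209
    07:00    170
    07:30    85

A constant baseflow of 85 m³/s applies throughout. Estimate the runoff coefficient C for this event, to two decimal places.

ΣQ_DR = 722.0 m³/s; V = ΣQ_DR·Δt = 1.300 × 10^6 m³.
Runoff depth d = V / A = 33.49 mm.
C = d / P = 33.49 / 200 = 0.17.

C ≈ 0.17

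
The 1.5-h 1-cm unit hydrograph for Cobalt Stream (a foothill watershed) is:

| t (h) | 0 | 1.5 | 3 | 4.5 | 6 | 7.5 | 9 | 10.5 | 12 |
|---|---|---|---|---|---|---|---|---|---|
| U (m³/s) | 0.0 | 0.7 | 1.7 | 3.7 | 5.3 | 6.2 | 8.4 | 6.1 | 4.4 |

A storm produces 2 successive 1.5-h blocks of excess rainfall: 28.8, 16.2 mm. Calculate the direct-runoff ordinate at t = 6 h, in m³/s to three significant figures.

By discrete convolution, Q_j = Σ (P_i / 10 mm) · U_{j−i}.
At t = 6 h (j=4): Q = (28.8/10)·5.3 + (16.2/10)·3.7 = 21.3 m³/s.

Q ≈ 21.3 m³/s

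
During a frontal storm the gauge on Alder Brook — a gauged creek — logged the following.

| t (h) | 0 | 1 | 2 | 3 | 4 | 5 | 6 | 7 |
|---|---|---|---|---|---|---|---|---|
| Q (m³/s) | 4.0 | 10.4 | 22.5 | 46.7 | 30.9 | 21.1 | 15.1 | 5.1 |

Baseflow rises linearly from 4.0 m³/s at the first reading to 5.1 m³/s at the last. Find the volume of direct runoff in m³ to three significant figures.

V ≈ 4.30 × 10^5 m³

Direct-runoff ordinates (Q − Q_b): 0.00, 6.24, 18.19, 42.23, 26.27, 16.31, 10.16, 0.00 m³/s.
ΣQ_DR = 119.4 m³/s.
With Δt = 1 h = 3600 s, V = ΣQ_DR · Δt = 119.4 × 3600 = 4.30 × 10^5 m³.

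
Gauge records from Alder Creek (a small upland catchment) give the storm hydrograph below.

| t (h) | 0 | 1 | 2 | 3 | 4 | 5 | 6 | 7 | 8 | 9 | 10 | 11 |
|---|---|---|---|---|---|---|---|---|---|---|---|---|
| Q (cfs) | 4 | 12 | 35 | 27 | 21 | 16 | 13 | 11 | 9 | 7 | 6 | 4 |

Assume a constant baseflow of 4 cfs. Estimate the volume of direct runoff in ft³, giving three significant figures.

V ≈ 4.21 × 10^5 ft³

Direct-runoff ordinates (Q − Q_b): 0.0, 8.0, 31.0, 23.0, 17.0, 12.0, 9.0, 7.0, 5.0, 3.0, 2.0, 0.0 cfs.
ΣQ_DR = 117.0 cfs.
With Δt = 1 h = 3600 s, V = ΣQ_DR · Δt = 117.0 × 3600 = 4.21 × 10^5 ft³.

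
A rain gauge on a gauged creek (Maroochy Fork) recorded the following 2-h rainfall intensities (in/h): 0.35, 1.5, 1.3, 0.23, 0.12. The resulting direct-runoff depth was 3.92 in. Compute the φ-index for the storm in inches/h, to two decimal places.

φ ≈ 0.42 in/h

Only the 2 blocks with intensity above φ contribute runoff: 1.5, 1.3 in/h.
Σ(I−φ)·Δt = d  ⇒  (1.5+1.3 − 2φ)·2 = 3.92
φ = (2.800 − 3.92/2) / 2 = 0.42 in/h.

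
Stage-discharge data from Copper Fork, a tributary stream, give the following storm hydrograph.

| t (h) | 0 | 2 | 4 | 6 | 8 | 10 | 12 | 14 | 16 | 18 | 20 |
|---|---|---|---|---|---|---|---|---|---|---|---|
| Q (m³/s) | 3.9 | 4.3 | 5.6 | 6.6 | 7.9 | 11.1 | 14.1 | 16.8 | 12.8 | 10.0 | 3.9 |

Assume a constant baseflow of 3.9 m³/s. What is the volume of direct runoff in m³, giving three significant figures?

V ≈ 3.90 × 10^5 m³

Direct-runoff ordinates (Q − Q_b): 0.0, 0.4, 1.7, 2.7, 4.0, 7.2, 10.2, 12.9, 8.9, 6.1, 0.0 m³/s.
ΣQ_DR = 54.10 m³/s.
With Δt = 2 h = 7200 s, V = ΣQ_DR · Δt = 54.10 × 7200 = 3.90 × 10^5 m³.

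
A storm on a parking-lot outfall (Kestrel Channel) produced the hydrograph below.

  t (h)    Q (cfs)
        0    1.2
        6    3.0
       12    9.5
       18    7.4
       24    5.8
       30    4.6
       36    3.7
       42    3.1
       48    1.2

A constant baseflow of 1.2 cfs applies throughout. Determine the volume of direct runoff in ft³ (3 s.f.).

Direct-runoff ordinates (Q − Q_b): 0.0, 1.8, 8.3, 6.2, 4.6, 3.4, 2.5, 1.9, 0.0 cfs.
ΣQ_DR = 28.70 cfs.
With Δt = 6 h = 21600 s, V = ΣQ_DR · Δt = 28.70 × 21600 = 6.20 × 10^5 ft³.

V ≈ 6.20 × 10^5 ft³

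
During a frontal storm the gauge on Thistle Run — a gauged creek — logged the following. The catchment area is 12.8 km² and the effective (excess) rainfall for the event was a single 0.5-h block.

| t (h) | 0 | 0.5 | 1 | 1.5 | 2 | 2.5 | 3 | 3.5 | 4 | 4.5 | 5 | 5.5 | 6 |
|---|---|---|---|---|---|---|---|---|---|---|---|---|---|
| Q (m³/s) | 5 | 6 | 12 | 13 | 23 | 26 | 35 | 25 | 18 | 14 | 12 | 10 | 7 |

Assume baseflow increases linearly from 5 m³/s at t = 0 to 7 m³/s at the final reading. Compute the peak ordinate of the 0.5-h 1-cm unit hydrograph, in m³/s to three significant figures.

Direct runoff: 0.00, 0.83, 6.67, 7.50, 17.33, 20.17, 29.00, 18.83, 11.67, 7.50, 5.33, 3.17, 0.00 m³/s; ΣQ_DR = 128.0 m³/s, peak = 29.00 m³/s.
Runoff depth d = ΣQ_DR·Δt / A = 128.0 × 1800 / (12.8 km²) = 18.00 mm.
The 1-cm UH is the DRH scaled by (10 mm)/d, so U_p = 29.00 × 10/18.00 = 16.1 m³/s.

U_p ≈ 16.1 m³/s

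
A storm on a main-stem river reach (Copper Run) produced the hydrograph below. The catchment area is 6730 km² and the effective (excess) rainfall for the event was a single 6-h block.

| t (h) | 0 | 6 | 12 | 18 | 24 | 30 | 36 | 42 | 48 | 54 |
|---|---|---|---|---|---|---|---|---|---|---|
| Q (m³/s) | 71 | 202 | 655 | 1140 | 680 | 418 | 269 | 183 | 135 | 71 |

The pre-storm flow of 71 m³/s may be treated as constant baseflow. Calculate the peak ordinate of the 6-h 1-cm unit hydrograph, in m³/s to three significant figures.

Direct runoff: 0.0, 131.0, 584.0, 1069.0, 609.0, 347.0, 198.0, 112.0, 64.0, 0.0 m³/s; ΣQ_DR = 3114 m³/s, peak = 1069.0 m³/s.
Runoff depth d = ΣQ_DR·Δt / A = 3114 × 21600 / (6730 km²) = 9.994 mm.
The 1-cm UH is the DRH scaled by (10 mm)/d, so U_p = 1069.0 × 10/9.994 = 1070 m³/s.

U_p ≈ 1070 m³/s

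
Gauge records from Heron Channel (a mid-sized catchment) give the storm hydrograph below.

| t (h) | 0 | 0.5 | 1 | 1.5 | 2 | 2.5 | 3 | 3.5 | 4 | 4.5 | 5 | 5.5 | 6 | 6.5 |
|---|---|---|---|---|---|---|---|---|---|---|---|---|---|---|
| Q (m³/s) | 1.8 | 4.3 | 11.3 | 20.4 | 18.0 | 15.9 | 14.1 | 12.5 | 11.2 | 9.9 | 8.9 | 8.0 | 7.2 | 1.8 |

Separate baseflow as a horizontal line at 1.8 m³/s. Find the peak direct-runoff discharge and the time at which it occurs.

Subtracting baseflow gives direct-runoff ordinates: 0.0, 2.5, 9.5, 18.6, 16.2, 14.1, 12.3, 10.7, 9.4, 8.1, 7.1, 6.2, 5.4, 0.0 m³/s.
The maximum is 18.6 m³/s, occurring at the reading for t = 1.5 h.

Q_p = 18.6 m³/s at t = 1.5 h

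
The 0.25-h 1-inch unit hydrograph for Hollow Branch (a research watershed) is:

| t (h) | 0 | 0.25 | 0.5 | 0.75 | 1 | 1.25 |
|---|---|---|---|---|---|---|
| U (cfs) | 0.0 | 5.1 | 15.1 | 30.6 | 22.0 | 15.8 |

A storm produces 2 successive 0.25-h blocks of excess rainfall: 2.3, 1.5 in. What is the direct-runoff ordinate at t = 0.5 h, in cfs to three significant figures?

Q ≈ 42.4 cfs

By discrete convolution, Q_j = Σ (P_i / 1 in) · U_{j−i}.
At t = 0.5 h (j=2): Q = (2.3/1)·15.1 + (1.5/1)·5.1 = 42.4 cfs.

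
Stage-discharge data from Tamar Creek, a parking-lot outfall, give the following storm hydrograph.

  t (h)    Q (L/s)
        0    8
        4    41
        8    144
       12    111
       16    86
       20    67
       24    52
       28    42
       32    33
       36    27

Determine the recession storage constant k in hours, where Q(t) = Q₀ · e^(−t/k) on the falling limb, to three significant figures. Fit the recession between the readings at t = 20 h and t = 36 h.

On the falling limb, Q drops from 67 to 27 L/s between t = 20 h and t = 36 h (Δt = 16 h).
k = −Δt / ln(Q₂/Q₁) = −16 / ln(27/67) = 17.6 h.

k ≈ 17.6 h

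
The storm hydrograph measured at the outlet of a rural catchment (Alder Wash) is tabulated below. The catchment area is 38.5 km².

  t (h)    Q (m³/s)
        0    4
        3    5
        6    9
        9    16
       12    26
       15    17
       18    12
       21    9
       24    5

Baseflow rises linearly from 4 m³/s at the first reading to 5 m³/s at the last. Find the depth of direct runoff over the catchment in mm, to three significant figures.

Direct runoff: 0.00, 0.88, 4.75, 11.62, 21.50, 12.38, 7.25, 4.12, 0.00 m³/s; ΣQ_DR = 62.50 m³/s.
V = ΣQ_DR · Δt = 62.50 × 10800 s = 6.750 × 10^5 m³.
Over A = 38.5 km², depth = V / A = 17.5 mm.

d ≈ 17.5 mm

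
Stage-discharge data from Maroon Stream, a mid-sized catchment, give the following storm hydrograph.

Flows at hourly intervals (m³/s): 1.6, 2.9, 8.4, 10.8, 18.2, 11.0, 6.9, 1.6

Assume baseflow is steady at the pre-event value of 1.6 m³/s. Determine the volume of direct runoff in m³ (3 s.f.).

Direct-runoff ordinates (Q − Q_b): 0.0, 1.3, 6.8, 9.2, 16.6, 9.4, 5.3, 0.0 m³/s.
ΣQ_DR = 48.60 m³/s.
With Δt = 1 h = 3600 s, V = ΣQ_DR · Δt = 48.60 × 3600 = 1.75 × 10^5 m³.

V ≈ 1.75 × 10^5 m³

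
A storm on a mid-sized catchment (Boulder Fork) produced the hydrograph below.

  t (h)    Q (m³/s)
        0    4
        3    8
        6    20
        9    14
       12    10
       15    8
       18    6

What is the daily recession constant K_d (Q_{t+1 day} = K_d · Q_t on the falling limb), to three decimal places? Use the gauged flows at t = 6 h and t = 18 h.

Between t = 6 h and t = 18 h the flow falls from 20 to 6 m³/s over 4×3 h = 12 h.
Per-interval ratio K = (6/20)^(1/4) = 0.7401; K_d = K^(24/3) = 0.090.

K_d ≈ 0.090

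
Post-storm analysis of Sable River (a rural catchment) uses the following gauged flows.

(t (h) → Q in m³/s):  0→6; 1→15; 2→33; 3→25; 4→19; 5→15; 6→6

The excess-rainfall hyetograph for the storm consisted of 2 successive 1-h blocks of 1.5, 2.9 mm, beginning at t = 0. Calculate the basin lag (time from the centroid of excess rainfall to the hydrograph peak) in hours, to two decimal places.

Centroid of excess rainfall: t_c = Σ P_i·t̄_i / ΣP_i = 1.1591 h (block centres at 0.5, 1.5 h).
Hydrograph peak occurs at t = 2 h, so basin lag t_L = 2 − 1.1591 = 0.84 h.

t_L ≈ 0.84 h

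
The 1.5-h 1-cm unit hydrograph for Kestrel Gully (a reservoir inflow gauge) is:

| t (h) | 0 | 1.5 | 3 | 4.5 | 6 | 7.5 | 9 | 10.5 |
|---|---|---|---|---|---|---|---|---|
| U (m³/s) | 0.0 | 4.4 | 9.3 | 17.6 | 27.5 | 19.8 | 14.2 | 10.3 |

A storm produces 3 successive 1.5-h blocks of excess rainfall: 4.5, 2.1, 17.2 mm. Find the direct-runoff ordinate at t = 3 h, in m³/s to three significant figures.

Q ≈ 5.11 m³/s

By discrete convolution, Q_j = Σ (P_i / 10 mm) · U_{j−i}.
At t = 3 h (j=2): Q = (4.5/10)·9.3 + (2.1/10)·4.4 + (17.2/10)·0.0 = 5.11 m³/s.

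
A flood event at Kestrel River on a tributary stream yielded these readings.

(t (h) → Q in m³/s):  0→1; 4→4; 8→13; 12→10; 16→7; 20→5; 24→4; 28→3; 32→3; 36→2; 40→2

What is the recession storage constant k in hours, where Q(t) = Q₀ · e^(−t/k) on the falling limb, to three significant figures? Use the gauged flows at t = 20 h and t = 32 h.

k ≈ 23.5 h

On the falling limb, Q drops from 5 to 3 m³/s between t = 20 h and t = 32 h (Δt = 12 h).
k = −Δt / ln(Q₂/Q₁) = −12 / ln(3/5) = 23.5 h.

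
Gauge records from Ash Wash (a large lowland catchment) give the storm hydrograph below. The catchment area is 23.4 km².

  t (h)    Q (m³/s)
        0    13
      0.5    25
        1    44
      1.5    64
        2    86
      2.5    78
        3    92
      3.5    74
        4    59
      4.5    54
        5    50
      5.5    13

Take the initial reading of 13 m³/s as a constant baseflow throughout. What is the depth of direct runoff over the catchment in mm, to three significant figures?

d ≈ 38.2 mm

Direct runoff: 0.0, 12.0, 31.0, 51.0, 73.0, 65.0, 79.0, 61.0, 46.0, 41.0, 37.0, 0.0 m³/s; ΣQ_DR = 496.0 m³/s.
V = ΣQ_DR · Δt = 496.0 × 1800 s = 8.928 × 10^5 m³.
Over A = 23.4 km², depth = V / A = 38.2 mm.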